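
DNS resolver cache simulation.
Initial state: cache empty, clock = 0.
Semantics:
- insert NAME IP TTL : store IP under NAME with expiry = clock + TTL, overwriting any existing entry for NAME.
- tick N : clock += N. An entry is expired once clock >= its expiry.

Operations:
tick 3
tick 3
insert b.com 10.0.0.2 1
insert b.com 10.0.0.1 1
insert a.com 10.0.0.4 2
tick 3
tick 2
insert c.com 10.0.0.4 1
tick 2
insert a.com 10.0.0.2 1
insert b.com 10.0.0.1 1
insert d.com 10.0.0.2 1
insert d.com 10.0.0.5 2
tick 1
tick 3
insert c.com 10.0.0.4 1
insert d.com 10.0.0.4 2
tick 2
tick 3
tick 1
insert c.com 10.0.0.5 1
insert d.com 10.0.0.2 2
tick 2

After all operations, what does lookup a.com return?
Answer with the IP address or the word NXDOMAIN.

Answer: NXDOMAIN

Derivation:
Op 1: tick 3 -> clock=3.
Op 2: tick 3 -> clock=6.
Op 3: insert b.com -> 10.0.0.2 (expiry=6+1=7). clock=6
Op 4: insert b.com -> 10.0.0.1 (expiry=6+1=7). clock=6
Op 5: insert a.com -> 10.0.0.4 (expiry=6+2=8). clock=6
Op 6: tick 3 -> clock=9. purged={a.com,b.com}
Op 7: tick 2 -> clock=11.
Op 8: insert c.com -> 10.0.0.4 (expiry=11+1=12). clock=11
Op 9: tick 2 -> clock=13. purged={c.com}
Op 10: insert a.com -> 10.0.0.2 (expiry=13+1=14). clock=13
Op 11: insert b.com -> 10.0.0.1 (expiry=13+1=14). clock=13
Op 12: insert d.com -> 10.0.0.2 (expiry=13+1=14). clock=13
Op 13: insert d.com -> 10.0.0.5 (expiry=13+2=15). clock=13
Op 14: tick 1 -> clock=14. purged={a.com,b.com}
Op 15: tick 3 -> clock=17. purged={d.com}
Op 16: insert c.com -> 10.0.0.4 (expiry=17+1=18). clock=17
Op 17: insert d.com -> 10.0.0.4 (expiry=17+2=19). clock=17
Op 18: tick 2 -> clock=19. purged={c.com,d.com}
Op 19: tick 3 -> clock=22.
Op 20: tick 1 -> clock=23.
Op 21: insert c.com -> 10.0.0.5 (expiry=23+1=24). clock=23
Op 22: insert d.com -> 10.0.0.2 (expiry=23+2=25). clock=23
Op 23: tick 2 -> clock=25. purged={c.com,d.com}
lookup a.com: not in cache (expired or never inserted)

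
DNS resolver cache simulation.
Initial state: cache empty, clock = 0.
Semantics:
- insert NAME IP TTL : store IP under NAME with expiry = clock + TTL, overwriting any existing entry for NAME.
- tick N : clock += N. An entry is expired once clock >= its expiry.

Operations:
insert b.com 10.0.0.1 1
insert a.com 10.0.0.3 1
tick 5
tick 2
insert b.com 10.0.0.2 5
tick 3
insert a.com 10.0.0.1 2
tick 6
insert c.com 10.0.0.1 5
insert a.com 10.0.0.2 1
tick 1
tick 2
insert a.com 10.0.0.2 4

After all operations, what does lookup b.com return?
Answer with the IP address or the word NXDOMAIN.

Op 1: insert b.com -> 10.0.0.1 (expiry=0+1=1). clock=0
Op 2: insert a.com -> 10.0.0.3 (expiry=0+1=1). clock=0
Op 3: tick 5 -> clock=5. purged={a.com,b.com}
Op 4: tick 2 -> clock=7.
Op 5: insert b.com -> 10.0.0.2 (expiry=7+5=12). clock=7
Op 6: tick 3 -> clock=10.
Op 7: insert a.com -> 10.0.0.1 (expiry=10+2=12). clock=10
Op 8: tick 6 -> clock=16. purged={a.com,b.com}
Op 9: insert c.com -> 10.0.0.1 (expiry=16+5=21). clock=16
Op 10: insert a.com -> 10.0.0.2 (expiry=16+1=17). clock=16
Op 11: tick 1 -> clock=17. purged={a.com}
Op 12: tick 2 -> clock=19.
Op 13: insert a.com -> 10.0.0.2 (expiry=19+4=23). clock=19
lookup b.com: not in cache (expired or never inserted)

Answer: NXDOMAIN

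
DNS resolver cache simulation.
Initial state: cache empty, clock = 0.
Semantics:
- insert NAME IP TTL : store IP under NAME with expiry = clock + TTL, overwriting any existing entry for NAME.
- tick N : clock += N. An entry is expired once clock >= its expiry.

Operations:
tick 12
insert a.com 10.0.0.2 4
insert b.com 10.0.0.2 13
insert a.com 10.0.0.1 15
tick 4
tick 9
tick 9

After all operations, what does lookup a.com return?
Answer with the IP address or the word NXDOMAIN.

Op 1: tick 12 -> clock=12.
Op 2: insert a.com -> 10.0.0.2 (expiry=12+4=16). clock=12
Op 3: insert b.com -> 10.0.0.2 (expiry=12+13=25). clock=12
Op 4: insert a.com -> 10.0.0.1 (expiry=12+15=27). clock=12
Op 5: tick 4 -> clock=16.
Op 6: tick 9 -> clock=25. purged={b.com}
Op 7: tick 9 -> clock=34. purged={a.com}
lookup a.com: not in cache (expired or never inserted)

Answer: NXDOMAIN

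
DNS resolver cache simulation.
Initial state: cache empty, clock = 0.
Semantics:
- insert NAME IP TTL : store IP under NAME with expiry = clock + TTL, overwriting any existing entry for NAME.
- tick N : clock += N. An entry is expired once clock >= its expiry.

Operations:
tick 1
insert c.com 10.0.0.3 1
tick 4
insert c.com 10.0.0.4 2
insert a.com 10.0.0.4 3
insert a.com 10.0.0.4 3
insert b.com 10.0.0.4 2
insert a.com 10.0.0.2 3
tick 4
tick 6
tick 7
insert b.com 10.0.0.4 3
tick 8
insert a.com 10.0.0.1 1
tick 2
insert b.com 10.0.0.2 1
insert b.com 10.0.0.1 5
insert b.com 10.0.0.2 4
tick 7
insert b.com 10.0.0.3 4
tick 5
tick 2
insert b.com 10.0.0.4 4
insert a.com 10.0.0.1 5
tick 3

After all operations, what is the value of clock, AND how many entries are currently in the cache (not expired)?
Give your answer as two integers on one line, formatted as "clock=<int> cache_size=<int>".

Op 1: tick 1 -> clock=1.
Op 2: insert c.com -> 10.0.0.3 (expiry=1+1=2). clock=1
Op 3: tick 4 -> clock=5. purged={c.com}
Op 4: insert c.com -> 10.0.0.4 (expiry=5+2=7). clock=5
Op 5: insert a.com -> 10.0.0.4 (expiry=5+3=8). clock=5
Op 6: insert a.com -> 10.0.0.4 (expiry=5+3=8). clock=5
Op 7: insert b.com -> 10.0.0.4 (expiry=5+2=7). clock=5
Op 8: insert a.com -> 10.0.0.2 (expiry=5+3=8). clock=5
Op 9: tick 4 -> clock=9. purged={a.com,b.com,c.com}
Op 10: tick 6 -> clock=15.
Op 11: tick 7 -> clock=22.
Op 12: insert b.com -> 10.0.0.4 (expiry=22+3=25). clock=22
Op 13: tick 8 -> clock=30. purged={b.com}
Op 14: insert a.com -> 10.0.0.1 (expiry=30+1=31). clock=30
Op 15: tick 2 -> clock=32. purged={a.com}
Op 16: insert b.com -> 10.0.0.2 (expiry=32+1=33). clock=32
Op 17: insert b.com -> 10.0.0.1 (expiry=32+5=37). clock=32
Op 18: insert b.com -> 10.0.0.2 (expiry=32+4=36). clock=32
Op 19: tick 7 -> clock=39. purged={b.com}
Op 20: insert b.com -> 10.0.0.3 (expiry=39+4=43). clock=39
Op 21: tick 5 -> clock=44. purged={b.com}
Op 22: tick 2 -> clock=46.
Op 23: insert b.com -> 10.0.0.4 (expiry=46+4=50). clock=46
Op 24: insert a.com -> 10.0.0.1 (expiry=46+5=51). clock=46
Op 25: tick 3 -> clock=49.
Final clock = 49
Final cache (unexpired): {a.com,b.com} -> size=2

Answer: clock=49 cache_size=2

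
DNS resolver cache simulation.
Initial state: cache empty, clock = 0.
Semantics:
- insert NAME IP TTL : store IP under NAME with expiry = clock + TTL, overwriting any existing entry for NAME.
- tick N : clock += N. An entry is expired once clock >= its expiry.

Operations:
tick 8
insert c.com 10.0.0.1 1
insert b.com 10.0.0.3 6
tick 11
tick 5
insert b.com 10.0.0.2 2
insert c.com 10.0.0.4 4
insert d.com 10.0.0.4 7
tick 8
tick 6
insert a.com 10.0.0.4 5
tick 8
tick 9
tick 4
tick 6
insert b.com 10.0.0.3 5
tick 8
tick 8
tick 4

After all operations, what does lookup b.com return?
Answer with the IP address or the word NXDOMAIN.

Answer: NXDOMAIN

Derivation:
Op 1: tick 8 -> clock=8.
Op 2: insert c.com -> 10.0.0.1 (expiry=8+1=9). clock=8
Op 3: insert b.com -> 10.0.0.3 (expiry=8+6=14). clock=8
Op 4: tick 11 -> clock=19. purged={b.com,c.com}
Op 5: tick 5 -> clock=24.
Op 6: insert b.com -> 10.0.0.2 (expiry=24+2=26). clock=24
Op 7: insert c.com -> 10.0.0.4 (expiry=24+4=28). clock=24
Op 8: insert d.com -> 10.0.0.4 (expiry=24+7=31). clock=24
Op 9: tick 8 -> clock=32. purged={b.com,c.com,d.com}
Op 10: tick 6 -> clock=38.
Op 11: insert a.com -> 10.0.0.4 (expiry=38+5=43). clock=38
Op 12: tick 8 -> clock=46. purged={a.com}
Op 13: tick 9 -> clock=55.
Op 14: tick 4 -> clock=59.
Op 15: tick 6 -> clock=65.
Op 16: insert b.com -> 10.0.0.3 (expiry=65+5=70). clock=65
Op 17: tick 8 -> clock=73. purged={b.com}
Op 18: tick 8 -> clock=81.
Op 19: tick 4 -> clock=85.
lookup b.com: not in cache (expired or never inserted)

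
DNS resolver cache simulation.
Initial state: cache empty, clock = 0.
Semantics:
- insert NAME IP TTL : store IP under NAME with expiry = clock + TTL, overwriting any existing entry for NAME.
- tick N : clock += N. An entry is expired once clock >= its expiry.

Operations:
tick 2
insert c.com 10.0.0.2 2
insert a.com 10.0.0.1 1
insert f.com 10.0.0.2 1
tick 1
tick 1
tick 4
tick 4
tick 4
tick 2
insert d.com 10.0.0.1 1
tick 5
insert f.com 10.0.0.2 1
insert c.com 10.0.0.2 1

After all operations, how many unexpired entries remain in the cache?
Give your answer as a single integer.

Answer: 2

Derivation:
Op 1: tick 2 -> clock=2.
Op 2: insert c.com -> 10.0.0.2 (expiry=2+2=4). clock=2
Op 3: insert a.com -> 10.0.0.1 (expiry=2+1=3). clock=2
Op 4: insert f.com -> 10.0.0.2 (expiry=2+1=3). clock=2
Op 5: tick 1 -> clock=3. purged={a.com,f.com}
Op 6: tick 1 -> clock=4. purged={c.com}
Op 7: tick 4 -> clock=8.
Op 8: tick 4 -> clock=12.
Op 9: tick 4 -> clock=16.
Op 10: tick 2 -> clock=18.
Op 11: insert d.com -> 10.0.0.1 (expiry=18+1=19). clock=18
Op 12: tick 5 -> clock=23. purged={d.com}
Op 13: insert f.com -> 10.0.0.2 (expiry=23+1=24). clock=23
Op 14: insert c.com -> 10.0.0.2 (expiry=23+1=24). clock=23
Final cache (unexpired): {c.com,f.com} -> size=2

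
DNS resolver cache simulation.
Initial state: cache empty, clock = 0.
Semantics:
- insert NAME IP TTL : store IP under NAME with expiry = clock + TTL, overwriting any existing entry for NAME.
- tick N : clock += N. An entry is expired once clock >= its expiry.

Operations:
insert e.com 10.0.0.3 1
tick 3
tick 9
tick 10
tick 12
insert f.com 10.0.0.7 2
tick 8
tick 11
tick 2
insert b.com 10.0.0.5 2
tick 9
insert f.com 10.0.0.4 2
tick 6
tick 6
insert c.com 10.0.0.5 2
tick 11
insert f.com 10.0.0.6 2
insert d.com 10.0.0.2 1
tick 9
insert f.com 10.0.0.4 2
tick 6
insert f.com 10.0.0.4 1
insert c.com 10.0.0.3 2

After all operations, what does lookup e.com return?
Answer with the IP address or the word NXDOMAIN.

Op 1: insert e.com -> 10.0.0.3 (expiry=0+1=1). clock=0
Op 2: tick 3 -> clock=3. purged={e.com}
Op 3: tick 9 -> clock=12.
Op 4: tick 10 -> clock=22.
Op 5: tick 12 -> clock=34.
Op 6: insert f.com -> 10.0.0.7 (expiry=34+2=36). clock=34
Op 7: tick 8 -> clock=42. purged={f.com}
Op 8: tick 11 -> clock=53.
Op 9: tick 2 -> clock=55.
Op 10: insert b.com -> 10.0.0.5 (expiry=55+2=57). clock=55
Op 11: tick 9 -> clock=64. purged={b.com}
Op 12: insert f.com -> 10.0.0.4 (expiry=64+2=66). clock=64
Op 13: tick 6 -> clock=70. purged={f.com}
Op 14: tick 6 -> clock=76.
Op 15: insert c.com -> 10.0.0.5 (expiry=76+2=78). clock=76
Op 16: tick 11 -> clock=87. purged={c.com}
Op 17: insert f.com -> 10.0.0.6 (expiry=87+2=89). clock=87
Op 18: insert d.com -> 10.0.0.2 (expiry=87+1=88). clock=87
Op 19: tick 9 -> clock=96. purged={d.com,f.com}
Op 20: insert f.com -> 10.0.0.4 (expiry=96+2=98). clock=96
Op 21: tick 6 -> clock=102. purged={f.com}
Op 22: insert f.com -> 10.0.0.4 (expiry=102+1=103). clock=102
Op 23: insert c.com -> 10.0.0.3 (expiry=102+2=104). clock=102
lookup e.com: not in cache (expired or never inserted)

Answer: NXDOMAIN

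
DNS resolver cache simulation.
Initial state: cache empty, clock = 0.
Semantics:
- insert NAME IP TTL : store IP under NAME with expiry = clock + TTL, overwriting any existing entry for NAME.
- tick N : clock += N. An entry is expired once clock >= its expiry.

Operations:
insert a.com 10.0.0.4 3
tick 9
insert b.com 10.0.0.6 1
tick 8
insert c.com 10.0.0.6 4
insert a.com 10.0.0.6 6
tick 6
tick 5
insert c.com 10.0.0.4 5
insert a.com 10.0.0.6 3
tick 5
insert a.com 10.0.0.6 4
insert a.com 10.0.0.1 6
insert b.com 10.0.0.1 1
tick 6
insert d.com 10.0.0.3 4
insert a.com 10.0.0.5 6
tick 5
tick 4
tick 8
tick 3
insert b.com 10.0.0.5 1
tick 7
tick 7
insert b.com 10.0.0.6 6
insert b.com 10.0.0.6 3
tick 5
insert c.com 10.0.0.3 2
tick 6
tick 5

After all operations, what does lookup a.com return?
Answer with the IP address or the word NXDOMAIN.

Answer: NXDOMAIN

Derivation:
Op 1: insert a.com -> 10.0.0.4 (expiry=0+3=3). clock=0
Op 2: tick 9 -> clock=9. purged={a.com}
Op 3: insert b.com -> 10.0.0.6 (expiry=9+1=10). clock=9
Op 4: tick 8 -> clock=17. purged={b.com}
Op 5: insert c.com -> 10.0.0.6 (expiry=17+4=21). clock=17
Op 6: insert a.com -> 10.0.0.6 (expiry=17+6=23). clock=17
Op 7: tick 6 -> clock=23. purged={a.com,c.com}
Op 8: tick 5 -> clock=28.
Op 9: insert c.com -> 10.0.0.4 (expiry=28+5=33). clock=28
Op 10: insert a.com -> 10.0.0.6 (expiry=28+3=31). clock=28
Op 11: tick 5 -> clock=33. purged={a.com,c.com}
Op 12: insert a.com -> 10.0.0.6 (expiry=33+4=37). clock=33
Op 13: insert a.com -> 10.0.0.1 (expiry=33+6=39). clock=33
Op 14: insert b.com -> 10.0.0.1 (expiry=33+1=34). clock=33
Op 15: tick 6 -> clock=39. purged={a.com,b.com}
Op 16: insert d.com -> 10.0.0.3 (expiry=39+4=43). clock=39
Op 17: insert a.com -> 10.0.0.5 (expiry=39+6=45). clock=39
Op 18: tick 5 -> clock=44. purged={d.com}
Op 19: tick 4 -> clock=48. purged={a.com}
Op 20: tick 8 -> clock=56.
Op 21: tick 3 -> clock=59.
Op 22: insert b.com -> 10.0.0.5 (expiry=59+1=60). clock=59
Op 23: tick 7 -> clock=66. purged={b.com}
Op 24: tick 7 -> clock=73.
Op 25: insert b.com -> 10.0.0.6 (expiry=73+6=79). clock=73
Op 26: insert b.com -> 10.0.0.6 (expiry=73+3=76). clock=73
Op 27: tick 5 -> clock=78. purged={b.com}
Op 28: insert c.com -> 10.0.0.3 (expiry=78+2=80). clock=78
Op 29: tick 6 -> clock=84. purged={c.com}
Op 30: tick 5 -> clock=89.
lookup a.com: not in cache (expired or never inserted)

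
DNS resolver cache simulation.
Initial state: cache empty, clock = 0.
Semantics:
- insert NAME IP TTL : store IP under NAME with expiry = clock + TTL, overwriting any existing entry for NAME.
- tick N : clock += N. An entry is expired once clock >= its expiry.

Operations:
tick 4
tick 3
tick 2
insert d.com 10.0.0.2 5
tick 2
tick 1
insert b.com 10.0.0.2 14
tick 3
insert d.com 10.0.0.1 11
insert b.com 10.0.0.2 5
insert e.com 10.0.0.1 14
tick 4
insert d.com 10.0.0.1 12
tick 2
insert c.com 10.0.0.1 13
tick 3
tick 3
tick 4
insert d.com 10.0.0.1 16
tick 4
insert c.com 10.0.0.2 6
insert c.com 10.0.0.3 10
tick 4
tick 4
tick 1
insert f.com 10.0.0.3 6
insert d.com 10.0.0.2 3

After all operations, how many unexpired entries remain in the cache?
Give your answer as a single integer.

Answer: 3

Derivation:
Op 1: tick 4 -> clock=4.
Op 2: tick 3 -> clock=7.
Op 3: tick 2 -> clock=9.
Op 4: insert d.com -> 10.0.0.2 (expiry=9+5=14). clock=9
Op 5: tick 2 -> clock=11.
Op 6: tick 1 -> clock=12.
Op 7: insert b.com -> 10.0.0.2 (expiry=12+14=26). clock=12
Op 8: tick 3 -> clock=15. purged={d.com}
Op 9: insert d.com -> 10.0.0.1 (expiry=15+11=26). clock=15
Op 10: insert b.com -> 10.0.0.2 (expiry=15+5=20). clock=15
Op 11: insert e.com -> 10.0.0.1 (expiry=15+14=29). clock=15
Op 12: tick 4 -> clock=19.
Op 13: insert d.com -> 10.0.0.1 (expiry=19+12=31). clock=19
Op 14: tick 2 -> clock=21. purged={b.com}
Op 15: insert c.com -> 10.0.0.1 (expiry=21+13=34). clock=21
Op 16: tick 3 -> clock=24.
Op 17: tick 3 -> clock=27.
Op 18: tick 4 -> clock=31. purged={d.com,e.com}
Op 19: insert d.com -> 10.0.0.1 (expiry=31+16=47). clock=31
Op 20: tick 4 -> clock=35. purged={c.com}
Op 21: insert c.com -> 10.0.0.2 (expiry=35+6=41). clock=35
Op 22: insert c.com -> 10.0.0.3 (expiry=35+10=45). clock=35
Op 23: tick 4 -> clock=39.
Op 24: tick 4 -> clock=43.
Op 25: tick 1 -> clock=44.
Op 26: insert f.com -> 10.0.0.3 (expiry=44+6=50). clock=44
Op 27: insert d.com -> 10.0.0.2 (expiry=44+3=47). clock=44
Final cache (unexpired): {c.com,d.com,f.com} -> size=3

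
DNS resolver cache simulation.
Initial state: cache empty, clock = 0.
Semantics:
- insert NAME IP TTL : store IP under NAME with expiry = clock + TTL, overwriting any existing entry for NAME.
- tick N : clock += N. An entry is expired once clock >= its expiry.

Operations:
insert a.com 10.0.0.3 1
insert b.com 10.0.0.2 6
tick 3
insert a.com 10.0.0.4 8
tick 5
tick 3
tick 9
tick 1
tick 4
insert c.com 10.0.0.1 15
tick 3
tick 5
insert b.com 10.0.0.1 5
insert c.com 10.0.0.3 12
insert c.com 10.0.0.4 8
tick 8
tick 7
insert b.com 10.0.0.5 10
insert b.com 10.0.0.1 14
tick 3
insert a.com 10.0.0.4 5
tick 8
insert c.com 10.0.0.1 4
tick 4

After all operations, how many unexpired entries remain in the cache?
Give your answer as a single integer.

Answer: 0

Derivation:
Op 1: insert a.com -> 10.0.0.3 (expiry=0+1=1). clock=0
Op 2: insert b.com -> 10.0.0.2 (expiry=0+6=6). clock=0
Op 3: tick 3 -> clock=3. purged={a.com}
Op 4: insert a.com -> 10.0.0.4 (expiry=3+8=11). clock=3
Op 5: tick 5 -> clock=8. purged={b.com}
Op 6: tick 3 -> clock=11. purged={a.com}
Op 7: tick 9 -> clock=20.
Op 8: tick 1 -> clock=21.
Op 9: tick 4 -> clock=25.
Op 10: insert c.com -> 10.0.0.1 (expiry=25+15=40). clock=25
Op 11: tick 3 -> clock=28.
Op 12: tick 5 -> clock=33.
Op 13: insert b.com -> 10.0.0.1 (expiry=33+5=38). clock=33
Op 14: insert c.com -> 10.0.0.3 (expiry=33+12=45). clock=33
Op 15: insert c.com -> 10.0.0.4 (expiry=33+8=41). clock=33
Op 16: tick 8 -> clock=41. purged={b.com,c.com}
Op 17: tick 7 -> clock=48.
Op 18: insert b.com -> 10.0.0.5 (expiry=48+10=58). clock=48
Op 19: insert b.com -> 10.0.0.1 (expiry=48+14=62). clock=48
Op 20: tick 3 -> clock=51.
Op 21: insert a.com -> 10.0.0.4 (expiry=51+5=56). clock=51
Op 22: tick 8 -> clock=59. purged={a.com}
Op 23: insert c.com -> 10.0.0.1 (expiry=59+4=63). clock=59
Op 24: tick 4 -> clock=63. purged={b.com,c.com}
Final cache (unexpired): {} -> size=0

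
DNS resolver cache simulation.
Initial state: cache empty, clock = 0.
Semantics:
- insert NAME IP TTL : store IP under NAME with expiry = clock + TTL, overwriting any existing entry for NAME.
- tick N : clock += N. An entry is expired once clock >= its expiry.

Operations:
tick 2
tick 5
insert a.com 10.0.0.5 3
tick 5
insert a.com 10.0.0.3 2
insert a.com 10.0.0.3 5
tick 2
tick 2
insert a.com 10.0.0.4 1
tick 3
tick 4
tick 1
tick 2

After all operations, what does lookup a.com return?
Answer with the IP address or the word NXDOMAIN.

Answer: NXDOMAIN

Derivation:
Op 1: tick 2 -> clock=2.
Op 2: tick 5 -> clock=7.
Op 3: insert a.com -> 10.0.0.5 (expiry=7+3=10). clock=7
Op 4: tick 5 -> clock=12. purged={a.com}
Op 5: insert a.com -> 10.0.0.3 (expiry=12+2=14). clock=12
Op 6: insert a.com -> 10.0.0.3 (expiry=12+5=17). clock=12
Op 7: tick 2 -> clock=14.
Op 8: tick 2 -> clock=16.
Op 9: insert a.com -> 10.0.0.4 (expiry=16+1=17). clock=16
Op 10: tick 3 -> clock=19. purged={a.com}
Op 11: tick 4 -> clock=23.
Op 12: tick 1 -> clock=24.
Op 13: tick 2 -> clock=26.
lookup a.com: not in cache (expired or never inserted)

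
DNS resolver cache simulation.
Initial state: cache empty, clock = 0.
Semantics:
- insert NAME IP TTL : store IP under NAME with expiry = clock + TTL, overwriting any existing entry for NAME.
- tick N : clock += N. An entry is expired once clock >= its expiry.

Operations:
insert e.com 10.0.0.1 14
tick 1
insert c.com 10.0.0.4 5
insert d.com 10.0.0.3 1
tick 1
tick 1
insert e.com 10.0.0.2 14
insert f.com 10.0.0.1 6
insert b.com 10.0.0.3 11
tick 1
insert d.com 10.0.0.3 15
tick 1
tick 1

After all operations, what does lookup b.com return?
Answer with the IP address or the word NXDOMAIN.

Answer: 10.0.0.3

Derivation:
Op 1: insert e.com -> 10.0.0.1 (expiry=0+14=14). clock=0
Op 2: tick 1 -> clock=1.
Op 3: insert c.com -> 10.0.0.4 (expiry=1+5=6). clock=1
Op 4: insert d.com -> 10.0.0.3 (expiry=1+1=2). clock=1
Op 5: tick 1 -> clock=2. purged={d.com}
Op 6: tick 1 -> clock=3.
Op 7: insert e.com -> 10.0.0.2 (expiry=3+14=17). clock=3
Op 8: insert f.com -> 10.0.0.1 (expiry=3+6=9). clock=3
Op 9: insert b.com -> 10.0.0.3 (expiry=3+11=14). clock=3
Op 10: tick 1 -> clock=4.
Op 11: insert d.com -> 10.0.0.3 (expiry=4+15=19). clock=4
Op 12: tick 1 -> clock=5.
Op 13: tick 1 -> clock=6. purged={c.com}
lookup b.com: present, ip=10.0.0.3 expiry=14 > clock=6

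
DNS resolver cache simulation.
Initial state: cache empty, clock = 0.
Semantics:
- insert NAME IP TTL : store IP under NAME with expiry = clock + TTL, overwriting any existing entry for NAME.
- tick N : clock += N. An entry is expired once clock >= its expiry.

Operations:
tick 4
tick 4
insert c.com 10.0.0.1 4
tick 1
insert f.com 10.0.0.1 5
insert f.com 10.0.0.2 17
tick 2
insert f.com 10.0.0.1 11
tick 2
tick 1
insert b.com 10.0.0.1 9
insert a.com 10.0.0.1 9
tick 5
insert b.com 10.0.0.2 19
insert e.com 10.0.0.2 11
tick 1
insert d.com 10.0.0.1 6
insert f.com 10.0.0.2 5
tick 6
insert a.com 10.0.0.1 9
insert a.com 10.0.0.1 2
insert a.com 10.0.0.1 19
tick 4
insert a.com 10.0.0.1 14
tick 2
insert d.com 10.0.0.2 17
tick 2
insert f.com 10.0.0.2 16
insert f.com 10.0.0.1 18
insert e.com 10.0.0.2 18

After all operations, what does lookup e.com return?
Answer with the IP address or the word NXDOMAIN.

Answer: 10.0.0.2

Derivation:
Op 1: tick 4 -> clock=4.
Op 2: tick 4 -> clock=8.
Op 3: insert c.com -> 10.0.0.1 (expiry=8+4=12). clock=8
Op 4: tick 1 -> clock=9.
Op 5: insert f.com -> 10.0.0.1 (expiry=9+5=14). clock=9
Op 6: insert f.com -> 10.0.0.2 (expiry=9+17=26). clock=9
Op 7: tick 2 -> clock=11.
Op 8: insert f.com -> 10.0.0.1 (expiry=11+11=22). clock=11
Op 9: tick 2 -> clock=13. purged={c.com}
Op 10: tick 1 -> clock=14.
Op 11: insert b.com -> 10.0.0.1 (expiry=14+9=23). clock=14
Op 12: insert a.com -> 10.0.0.1 (expiry=14+9=23). clock=14
Op 13: tick 5 -> clock=19.
Op 14: insert b.com -> 10.0.0.2 (expiry=19+19=38). clock=19
Op 15: insert e.com -> 10.0.0.2 (expiry=19+11=30). clock=19
Op 16: tick 1 -> clock=20.
Op 17: insert d.com -> 10.0.0.1 (expiry=20+6=26). clock=20
Op 18: insert f.com -> 10.0.0.2 (expiry=20+5=25). clock=20
Op 19: tick 6 -> clock=26. purged={a.com,d.com,f.com}
Op 20: insert a.com -> 10.0.0.1 (expiry=26+9=35). clock=26
Op 21: insert a.com -> 10.0.0.1 (expiry=26+2=28). clock=26
Op 22: insert a.com -> 10.0.0.1 (expiry=26+19=45). clock=26
Op 23: tick 4 -> clock=30. purged={e.com}
Op 24: insert a.com -> 10.0.0.1 (expiry=30+14=44). clock=30
Op 25: tick 2 -> clock=32.
Op 26: insert d.com -> 10.0.0.2 (expiry=32+17=49). clock=32
Op 27: tick 2 -> clock=34.
Op 28: insert f.com -> 10.0.0.2 (expiry=34+16=50). clock=34
Op 29: insert f.com -> 10.0.0.1 (expiry=34+18=52). clock=34
Op 30: insert e.com -> 10.0.0.2 (expiry=34+18=52). clock=34
lookup e.com: present, ip=10.0.0.2 expiry=52 > clock=34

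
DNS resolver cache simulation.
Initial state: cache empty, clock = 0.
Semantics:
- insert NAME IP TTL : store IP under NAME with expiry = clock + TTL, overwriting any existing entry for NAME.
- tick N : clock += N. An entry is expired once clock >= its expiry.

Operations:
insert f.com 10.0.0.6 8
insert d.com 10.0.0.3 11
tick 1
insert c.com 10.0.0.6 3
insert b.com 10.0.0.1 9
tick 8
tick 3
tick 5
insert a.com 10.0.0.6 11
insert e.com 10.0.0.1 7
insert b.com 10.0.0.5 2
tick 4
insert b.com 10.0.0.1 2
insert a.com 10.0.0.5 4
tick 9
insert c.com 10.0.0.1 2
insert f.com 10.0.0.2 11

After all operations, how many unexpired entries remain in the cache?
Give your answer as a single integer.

Op 1: insert f.com -> 10.0.0.6 (expiry=0+8=8). clock=0
Op 2: insert d.com -> 10.0.0.3 (expiry=0+11=11). clock=0
Op 3: tick 1 -> clock=1.
Op 4: insert c.com -> 10.0.0.6 (expiry=1+3=4). clock=1
Op 5: insert b.com -> 10.0.0.1 (expiry=1+9=10). clock=1
Op 6: tick 8 -> clock=9. purged={c.com,f.com}
Op 7: tick 3 -> clock=12. purged={b.com,d.com}
Op 8: tick 5 -> clock=17.
Op 9: insert a.com -> 10.0.0.6 (expiry=17+11=28). clock=17
Op 10: insert e.com -> 10.0.0.1 (expiry=17+7=24). clock=17
Op 11: insert b.com -> 10.0.0.5 (expiry=17+2=19). clock=17
Op 12: tick 4 -> clock=21. purged={b.com}
Op 13: insert b.com -> 10.0.0.1 (expiry=21+2=23). clock=21
Op 14: insert a.com -> 10.0.0.5 (expiry=21+4=25). clock=21
Op 15: tick 9 -> clock=30. purged={a.com,b.com,e.com}
Op 16: insert c.com -> 10.0.0.1 (expiry=30+2=32). clock=30
Op 17: insert f.com -> 10.0.0.2 (expiry=30+11=41). clock=30
Final cache (unexpired): {c.com,f.com} -> size=2

Answer: 2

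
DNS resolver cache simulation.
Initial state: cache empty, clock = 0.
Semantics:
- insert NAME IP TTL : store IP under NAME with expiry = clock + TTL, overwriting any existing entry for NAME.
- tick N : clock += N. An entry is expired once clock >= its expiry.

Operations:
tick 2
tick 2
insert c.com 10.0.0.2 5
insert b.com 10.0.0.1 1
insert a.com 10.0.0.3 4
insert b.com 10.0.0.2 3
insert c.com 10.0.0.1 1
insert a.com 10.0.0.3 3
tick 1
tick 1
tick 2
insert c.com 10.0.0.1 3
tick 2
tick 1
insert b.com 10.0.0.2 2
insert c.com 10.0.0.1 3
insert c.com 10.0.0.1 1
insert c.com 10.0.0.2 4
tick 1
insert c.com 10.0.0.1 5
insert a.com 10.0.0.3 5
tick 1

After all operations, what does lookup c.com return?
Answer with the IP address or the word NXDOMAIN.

Answer: 10.0.0.1

Derivation:
Op 1: tick 2 -> clock=2.
Op 2: tick 2 -> clock=4.
Op 3: insert c.com -> 10.0.0.2 (expiry=4+5=9). clock=4
Op 4: insert b.com -> 10.0.0.1 (expiry=4+1=5). clock=4
Op 5: insert a.com -> 10.0.0.3 (expiry=4+4=8). clock=4
Op 6: insert b.com -> 10.0.0.2 (expiry=4+3=7). clock=4
Op 7: insert c.com -> 10.0.0.1 (expiry=4+1=5). clock=4
Op 8: insert a.com -> 10.0.0.3 (expiry=4+3=7). clock=4
Op 9: tick 1 -> clock=5. purged={c.com}
Op 10: tick 1 -> clock=6.
Op 11: tick 2 -> clock=8. purged={a.com,b.com}
Op 12: insert c.com -> 10.0.0.1 (expiry=8+3=11). clock=8
Op 13: tick 2 -> clock=10.
Op 14: tick 1 -> clock=11. purged={c.com}
Op 15: insert b.com -> 10.0.0.2 (expiry=11+2=13). clock=11
Op 16: insert c.com -> 10.0.0.1 (expiry=11+3=14). clock=11
Op 17: insert c.com -> 10.0.0.1 (expiry=11+1=12). clock=11
Op 18: insert c.com -> 10.0.0.2 (expiry=11+4=15). clock=11
Op 19: tick 1 -> clock=12.
Op 20: insert c.com -> 10.0.0.1 (expiry=12+5=17). clock=12
Op 21: insert a.com -> 10.0.0.3 (expiry=12+5=17). clock=12
Op 22: tick 1 -> clock=13. purged={b.com}
lookup c.com: present, ip=10.0.0.1 expiry=17 > clock=13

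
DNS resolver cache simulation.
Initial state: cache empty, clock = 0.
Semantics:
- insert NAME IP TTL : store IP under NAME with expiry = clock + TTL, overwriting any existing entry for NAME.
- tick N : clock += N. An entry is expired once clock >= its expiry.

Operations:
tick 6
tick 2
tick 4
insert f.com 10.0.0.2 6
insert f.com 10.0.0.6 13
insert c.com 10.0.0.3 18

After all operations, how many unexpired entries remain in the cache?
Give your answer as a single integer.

Op 1: tick 6 -> clock=6.
Op 2: tick 2 -> clock=8.
Op 3: tick 4 -> clock=12.
Op 4: insert f.com -> 10.0.0.2 (expiry=12+6=18). clock=12
Op 5: insert f.com -> 10.0.0.6 (expiry=12+13=25). clock=12
Op 6: insert c.com -> 10.0.0.3 (expiry=12+18=30). clock=12
Final cache (unexpired): {c.com,f.com} -> size=2

Answer: 2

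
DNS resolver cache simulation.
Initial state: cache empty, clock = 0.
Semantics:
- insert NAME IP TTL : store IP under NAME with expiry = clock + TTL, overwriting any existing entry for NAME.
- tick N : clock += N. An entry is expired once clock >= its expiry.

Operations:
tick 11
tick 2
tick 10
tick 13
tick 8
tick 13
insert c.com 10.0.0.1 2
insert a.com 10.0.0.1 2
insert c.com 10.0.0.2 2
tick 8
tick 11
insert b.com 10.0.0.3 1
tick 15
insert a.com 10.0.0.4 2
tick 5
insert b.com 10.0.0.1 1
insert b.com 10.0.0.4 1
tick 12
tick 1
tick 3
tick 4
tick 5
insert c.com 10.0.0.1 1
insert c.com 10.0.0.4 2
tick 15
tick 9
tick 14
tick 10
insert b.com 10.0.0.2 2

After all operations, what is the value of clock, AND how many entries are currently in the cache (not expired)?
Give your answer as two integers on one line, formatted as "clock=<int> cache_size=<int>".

Answer: clock=169 cache_size=1

Derivation:
Op 1: tick 11 -> clock=11.
Op 2: tick 2 -> clock=13.
Op 3: tick 10 -> clock=23.
Op 4: tick 13 -> clock=36.
Op 5: tick 8 -> clock=44.
Op 6: tick 13 -> clock=57.
Op 7: insert c.com -> 10.0.0.1 (expiry=57+2=59). clock=57
Op 8: insert a.com -> 10.0.0.1 (expiry=57+2=59). clock=57
Op 9: insert c.com -> 10.0.0.2 (expiry=57+2=59). clock=57
Op 10: tick 8 -> clock=65. purged={a.com,c.com}
Op 11: tick 11 -> clock=76.
Op 12: insert b.com -> 10.0.0.3 (expiry=76+1=77). clock=76
Op 13: tick 15 -> clock=91. purged={b.com}
Op 14: insert a.com -> 10.0.0.4 (expiry=91+2=93). clock=91
Op 15: tick 5 -> clock=96. purged={a.com}
Op 16: insert b.com -> 10.0.0.1 (expiry=96+1=97). clock=96
Op 17: insert b.com -> 10.0.0.4 (expiry=96+1=97). clock=96
Op 18: tick 12 -> clock=108. purged={b.com}
Op 19: tick 1 -> clock=109.
Op 20: tick 3 -> clock=112.
Op 21: tick 4 -> clock=116.
Op 22: tick 5 -> clock=121.
Op 23: insert c.com -> 10.0.0.1 (expiry=121+1=122). clock=121
Op 24: insert c.com -> 10.0.0.4 (expiry=121+2=123). clock=121
Op 25: tick 15 -> clock=136. purged={c.com}
Op 26: tick 9 -> clock=145.
Op 27: tick 14 -> clock=159.
Op 28: tick 10 -> clock=169.
Op 29: insert b.com -> 10.0.0.2 (expiry=169+2=171). clock=169
Final clock = 169
Final cache (unexpired): {b.com} -> size=1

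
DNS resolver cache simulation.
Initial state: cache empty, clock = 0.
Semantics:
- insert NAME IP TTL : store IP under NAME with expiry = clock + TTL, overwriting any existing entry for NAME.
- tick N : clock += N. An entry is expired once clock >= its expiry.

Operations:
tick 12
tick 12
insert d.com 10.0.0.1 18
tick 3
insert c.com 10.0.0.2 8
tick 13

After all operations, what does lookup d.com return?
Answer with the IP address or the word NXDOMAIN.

Op 1: tick 12 -> clock=12.
Op 2: tick 12 -> clock=24.
Op 3: insert d.com -> 10.0.0.1 (expiry=24+18=42). clock=24
Op 4: tick 3 -> clock=27.
Op 5: insert c.com -> 10.0.0.2 (expiry=27+8=35). clock=27
Op 6: tick 13 -> clock=40. purged={c.com}
lookup d.com: present, ip=10.0.0.1 expiry=42 > clock=40

Answer: 10.0.0.1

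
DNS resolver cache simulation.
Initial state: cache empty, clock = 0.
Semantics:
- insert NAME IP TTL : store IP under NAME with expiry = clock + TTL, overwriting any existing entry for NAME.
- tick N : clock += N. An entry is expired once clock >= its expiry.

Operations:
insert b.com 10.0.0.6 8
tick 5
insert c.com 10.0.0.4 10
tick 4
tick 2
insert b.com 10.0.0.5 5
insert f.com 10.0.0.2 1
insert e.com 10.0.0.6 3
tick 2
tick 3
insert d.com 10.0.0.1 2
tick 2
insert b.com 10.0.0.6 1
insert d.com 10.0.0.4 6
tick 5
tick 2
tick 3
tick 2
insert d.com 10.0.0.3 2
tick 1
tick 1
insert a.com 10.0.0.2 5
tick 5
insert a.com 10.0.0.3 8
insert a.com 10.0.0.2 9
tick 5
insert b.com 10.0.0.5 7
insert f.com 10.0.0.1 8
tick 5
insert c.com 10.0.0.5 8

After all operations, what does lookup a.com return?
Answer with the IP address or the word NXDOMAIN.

Op 1: insert b.com -> 10.0.0.6 (expiry=0+8=8). clock=0
Op 2: tick 5 -> clock=5.
Op 3: insert c.com -> 10.0.0.4 (expiry=5+10=15). clock=5
Op 4: tick 4 -> clock=9. purged={b.com}
Op 5: tick 2 -> clock=11.
Op 6: insert b.com -> 10.0.0.5 (expiry=11+5=16). clock=11
Op 7: insert f.com -> 10.0.0.2 (expiry=11+1=12). clock=11
Op 8: insert e.com -> 10.0.0.6 (expiry=11+3=14). clock=11
Op 9: tick 2 -> clock=13. purged={f.com}
Op 10: tick 3 -> clock=16. purged={b.com,c.com,e.com}
Op 11: insert d.com -> 10.0.0.1 (expiry=16+2=18). clock=16
Op 12: tick 2 -> clock=18. purged={d.com}
Op 13: insert b.com -> 10.0.0.6 (expiry=18+1=19). clock=18
Op 14: insert d.com -> 10.0.0.4 (expiry=18+6=24). clock=18
Op 15: tick 5 -> clock=23. purged={b.com}
Op 16: tick 2 -> clock=25. purged={d.com}
Op 17: tick 3 -> clock=28.
Op 18: tick 2 -> clock=30.
Op 19: insert d.com -> 10.0.0.3 (expiry=30+2=32). clock=30
Op 20: tick 1 -> clock=31.
Op 21: tick 1 -> clock=32. purged={d.com}
Op 22: insert a.com -> 10.0.0.2 (expiry=32+5=37). clock=32
Op 23: tick 5 -> clock=37. purged={a.com}
Op 24: insert a.com -> 10.0.0.3 (expiry=37+8=45). clock=37
Op 25: insert a.com -> 10.0.0.2 (expiry=37+9=46). clock=37
Op 26: tick 5 -> clock=42.
Op 27: insert b.com -> 10.0.0.5 (expiry=42+7=49). clock=42
Op 28: insert f.com -> 10.0.0.1 (expiry=42+8=50). clock=42
Op 29: tick 5 -> clock=47. purged={a.com}
Op 30: insert c.com -> 10.0.0.5 (expiry=47+8=55). clock=47
lookup a.com: not in cache (expired or never inserted)

Answer: NXDOMAIN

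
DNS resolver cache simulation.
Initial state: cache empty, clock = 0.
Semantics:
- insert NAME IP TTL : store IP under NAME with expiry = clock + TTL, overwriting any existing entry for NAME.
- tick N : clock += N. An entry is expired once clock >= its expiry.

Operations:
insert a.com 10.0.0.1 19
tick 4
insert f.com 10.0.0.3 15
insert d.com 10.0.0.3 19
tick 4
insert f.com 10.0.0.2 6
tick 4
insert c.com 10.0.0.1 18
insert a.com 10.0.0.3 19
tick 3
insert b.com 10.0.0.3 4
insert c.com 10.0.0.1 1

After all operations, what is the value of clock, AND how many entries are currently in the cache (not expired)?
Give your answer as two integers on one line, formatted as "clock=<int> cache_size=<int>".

Op 1: insert a.com -> 10.0.0.1 (expiry=0+19=19). clock=0
Op 2: tick 4 -> clock=4.
Op 3: insert f.com -> 10.0.0.3 (expiry=4+15=19). clock=4
Op 4: insert d.com -> 10.0.0.3 (expiry=4+19=23). clock=4
Op 5: tick 4 -> clock=8.
Op 6: insert f.com -> 10.0.0.2 (expiry=8+6=14). clock=8
Op 7: tick 4 -> clock=12.
Op 8: insert c.com -> 10.0.0.1 (expiry=12+18=30). clock=12
Op 9: insert a.com -> 10.0.0.3 (expiry=12+19=31). clock=12
Op 10: tick 3 -> clock=15. purged={f.com}
Op 11: insert b.com -> 10.0.0.3 (expiry=15+4=19). clock=15
Op 12: insert c.com -> 10.0.0.1 (expiry=15+1=16). clock=15
Final clock = 15
Final cache (unexpired): {a.com,b.com,c.com,d.com} -> size=4

Answer: clock=15 cache_size=4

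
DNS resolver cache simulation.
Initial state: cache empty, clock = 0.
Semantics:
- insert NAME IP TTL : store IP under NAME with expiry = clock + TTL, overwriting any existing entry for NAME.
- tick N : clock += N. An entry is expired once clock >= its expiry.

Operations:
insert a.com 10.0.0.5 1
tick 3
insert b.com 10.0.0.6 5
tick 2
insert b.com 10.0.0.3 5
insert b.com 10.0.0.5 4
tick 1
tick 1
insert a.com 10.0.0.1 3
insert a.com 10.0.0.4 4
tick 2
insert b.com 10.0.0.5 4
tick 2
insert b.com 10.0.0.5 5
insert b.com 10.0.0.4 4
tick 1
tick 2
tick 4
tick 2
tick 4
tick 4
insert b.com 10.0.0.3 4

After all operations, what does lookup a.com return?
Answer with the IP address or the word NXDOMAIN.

Op 1: insert a.com -> 10.0.0.5 (expiry=0+1=1). clock=0
Op 2: tick 3 -> clock=3. purged={a.com}
Op 3: insert b.com -> 10.0.0.6 (expiry=3+5=8). clock=3
Op 4: tick 2 -> clock=5.
Op 5: insert b.com -> 10.0.0.3 (expiry=5+5=10). clock=5
Op 6: insert b.com -> 10.0.0.5 (expiry=5+4=9). clock=5
Op 7: tick 1 -> clock=6.
Op 8: tick 1 -> clock=7.
Op 9: insert a.com -> 10.0.0.1 (expiry=7+3=10). clock=7
Op 10: insert a.com -> 10.0.0.4 (expiry=7+4=11). clock=7
Op 11: tick 2 -> clock=9. purged={b.com}
Op 12: insert b.com -> 10.0.0.5 (expiry=9+4=13). clock=9
Op 13: tick 2 -> clock=11. purged={a.com}
Op 14: insert b.com -> 10.0.0.5 (expiry=11+5=16). clock=11
Op 15: insert b.com -> 10.0.0.4 (expiry=11+4=15). clock=11
Op 16: tick 1 -> clock=12.
Op 17: tick 2 -> clock=14.
Op 18: tick 4 -> clock=18. purged={b.com}
Op 19: tick 2 -> clock=20.
Op 20: tick 4 -> clock=24.
Op 21: tick 4 -> clock=28.
Op 22: insert b.com -> 10.0.0.3 (expiry=28+4=32). clock=28
lookup a.com: not in cache (expired or never inserted)

Answer: NXDOMAIN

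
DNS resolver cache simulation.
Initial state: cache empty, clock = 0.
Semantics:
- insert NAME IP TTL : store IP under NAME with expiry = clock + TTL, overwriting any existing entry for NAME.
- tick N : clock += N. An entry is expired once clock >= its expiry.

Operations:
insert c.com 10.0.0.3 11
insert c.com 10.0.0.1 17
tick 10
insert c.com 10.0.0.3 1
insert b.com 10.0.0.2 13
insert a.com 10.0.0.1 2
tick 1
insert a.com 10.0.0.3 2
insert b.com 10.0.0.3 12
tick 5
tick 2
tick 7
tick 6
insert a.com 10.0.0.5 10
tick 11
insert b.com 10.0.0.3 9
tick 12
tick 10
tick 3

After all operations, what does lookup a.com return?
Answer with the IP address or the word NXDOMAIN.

Op 1: insert c.com -> 10.0.0.3 (expiry=0+11=11). clock=0
Op 2: insert c.com -> 10.0.0.1 (expiry=0+17=17). clock=0
Op 3: tick 10 -> clock=10.
Op 4: insert c.com -> 10.0.0.3 (expiry=10+1=11). clock=10
Op 5: insert b.com -> 10.0.0.2 (expiry=10+13=23). clock=10
Op 6: insert a.com -> 10.0.0.1 (expiry=10+2=12). clock=10
Op 7: tick 1 -> clock=11. purged={c.com}
Op 8: insert a.com -> 10.0.0.3 (expiry=11+2=13). clock=11
Op 9: insert b.com -> 10.0.0.3 (expiry=11+12=23). clock=11
Op 10: tick 5 -> clock=16. purged={a.com}
Op 11: tick 2 -> clock=18.
Op 12: tick 7 -> clock=25. purged={b.com}
Op 13: tick 6 -> clock=31.
Op 14: insert a.com -> 10.0.0.5 (expiry=31+10=41). clock=31
Op 15: tick 11 -> clock=42. purged={a.com}
Op 16: insert b.com -> 10.0.0.3 (expiry=42+9=51). clock=42
Op 17: tick 12 -> clock=54. purged={b.com}
Op 18: tick 10 -> clock=64.
Op 19: tick 3 -> clock=67.
lookup a.com: not in cache (expired or never inserted)

Answer: NXDOMAIN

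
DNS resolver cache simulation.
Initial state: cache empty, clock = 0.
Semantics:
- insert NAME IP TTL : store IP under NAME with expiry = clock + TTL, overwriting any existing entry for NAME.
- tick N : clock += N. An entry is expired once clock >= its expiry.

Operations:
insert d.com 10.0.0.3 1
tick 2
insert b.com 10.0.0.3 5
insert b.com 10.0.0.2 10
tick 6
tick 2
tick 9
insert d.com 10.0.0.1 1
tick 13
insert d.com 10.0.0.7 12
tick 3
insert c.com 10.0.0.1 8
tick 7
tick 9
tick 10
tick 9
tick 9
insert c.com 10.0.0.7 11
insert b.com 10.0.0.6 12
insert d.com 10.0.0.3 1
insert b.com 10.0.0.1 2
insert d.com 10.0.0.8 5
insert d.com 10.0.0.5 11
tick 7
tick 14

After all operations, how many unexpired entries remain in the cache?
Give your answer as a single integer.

Op 1: insert d.com -> 10.0.0.3 (expiry=0+1=1). clock=0
Op 2: tick 2 -> clock=2. purged={d.com}
Op 3: insert b.com -> 10.0.0.3 (expiry=2+5=7). clock=2
Op 4: insert b.com -> 10.0.0.2 (expiry=2+10=12). clock=2
Op 5: tick 6 -> clock=8.
Op 6: tick 2 -> clock=10.
Op 7: tick 9 -> clock=19. purged={b.com}
Op 8: insert d.com -> 10.0.0.1 (expiry=19+1=20). clock=19
Op 9: tick 13 -> clock=32. purged={d.com}
Op 10: insert d.com -> 10.0.0.7 (expiry=32+12=44). clock=32
Op 11: tick 3 -> clock=35.
Op 12: insert c.com -> 10.0.0.1 (expiry=35+8=43). clock=35
Op 13: tick 7 -> clock=42.
Op 14: tick 9 -> clock=51. purged={c.com,d.com}
Op 15: tick 10 -> clock=61.
Op 16: tick 9 -> clock=70.
Op 17: tick 9 -> clock=79.
Op 18: insert c.com -> 10.0.0.7 (expiry=79+11=90). clock=79
Op 19: insert b.com -> 10.0.0.6 (expiry=79+12=91). clock=79
Op 20: insert d.com -> 10.0.0.3 (expiry=79+1=80). clock=79
Op 21: insert b.com -> 10.0.0.1 (expiry=79+2=81). clock=79
Op 22: insert d.com -> 10.0.0.8 (expiry=79+5=84). clock=79
Op 23: insert d.com -> 10.0.0.5 (expiry=79+11=90). clock=79
Op 24: tick 7 -> clock=86. purged={b.com}
Op 25: tick 14 -> clock=100. purged={c.com,d.com}
Final cache (unexpired): {} -> size=0

Answer: 0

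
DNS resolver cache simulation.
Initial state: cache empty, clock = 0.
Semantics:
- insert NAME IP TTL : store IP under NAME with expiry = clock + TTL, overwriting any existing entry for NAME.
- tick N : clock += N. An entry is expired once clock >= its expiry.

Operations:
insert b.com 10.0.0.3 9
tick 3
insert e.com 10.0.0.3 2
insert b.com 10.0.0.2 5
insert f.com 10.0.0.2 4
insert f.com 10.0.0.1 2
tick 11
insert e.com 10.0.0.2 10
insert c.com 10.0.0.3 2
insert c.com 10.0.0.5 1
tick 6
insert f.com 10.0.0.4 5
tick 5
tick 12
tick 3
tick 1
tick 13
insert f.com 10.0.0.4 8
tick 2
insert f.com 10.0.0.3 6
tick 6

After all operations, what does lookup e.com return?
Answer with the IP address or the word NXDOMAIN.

Answer: NXDOMAIN

Derivation:
Op 1: insert b.com -> 10.0.0.3 (expiry=0+9=9). clock=0
Op 2: tick 3 -> clock=3.
Op 3: insert e.com -> 10.0.0.3 (expiry=3+2=5). clock=3
Op 4: insert b.com -> 10.0.0.2 (expiry=3+5=8). clock=3
Op 5: insert f.com -> 10.0.0.2 (expiry=3+4=7). clock=3
Op 6: insert f.com -> 10.0.0.1 (expiry=3+2=5). clock=3
Op 7: tick 11 -> clock=14. purged={b.com,e.com,f.com}
Op 8: insert e.com -> 10.0.0.2 (expiry=14+10=24). clock=14
Op 9: insert c.com -> 10.0.0.3 (expiry=14+2=16). clock=14
Op 10: insert c.com -> 10.0.0.5 (expiry=14+1=15). clock=14
Op 11: tick 6 -> clock=20. purged={c.com}
Op 12: insert f.com -> 10.0.0.4 (expiry=20+5=25). clock=20
Op 13: tick 5 -> clock=25. purged={e.com,f.com}
Op 14: tick 12 -> clock=37.
Op 15: tick 3 -> clock=40.
Op 16: tick 1 -> clock=41.
Op 17: tick 13 -> clock=54.
Op 18: insert f.com -> 10.0.0.4 (expiry=54+8=62). clock=54
Op 19: tick 2 -> clock=56.
Op 20: insert f.com -> 10.0.0.3 (expiry=56+6=62). clock=56
Op 21: tick 6 -> clock=62. purged={f.com}
lookup e.com: not in cache (expired or never inserted)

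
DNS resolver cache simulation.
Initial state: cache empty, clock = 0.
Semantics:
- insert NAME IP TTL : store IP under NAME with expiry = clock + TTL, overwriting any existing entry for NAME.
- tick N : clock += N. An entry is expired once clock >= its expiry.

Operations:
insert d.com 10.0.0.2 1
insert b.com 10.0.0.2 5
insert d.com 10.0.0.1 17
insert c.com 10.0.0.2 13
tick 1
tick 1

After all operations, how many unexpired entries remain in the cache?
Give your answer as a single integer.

Answer: 3

Derivation:
Op 1: insert d.com -> 10.0.0.2 (expiry=0+1=1). clock=0
Op 2: insert b.com -> 10.0.0.2 (expiry=0+5=5). clock=0
Op 3: insert d.com -> 10.0.0.1 (expiry=0+17=17). clock=0
Op 4: insert c.com -> 10.0.0.2 (expiry=0+13=13). clock=0
Op 5: tick 1 -> clock=1.
Op 6: tick 1 -> clock=2.
Final cache (unexpired): {b.com,c.com,d.com} -> size=3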